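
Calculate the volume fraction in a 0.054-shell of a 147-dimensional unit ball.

Shell fraction = 1 - (1-0.054)^147 ≈ 0.999714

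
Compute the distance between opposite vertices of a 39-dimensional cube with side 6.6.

The space diagonal of an n-cube of side s is s√n. Here 6.6·√39 ≈ 41.217.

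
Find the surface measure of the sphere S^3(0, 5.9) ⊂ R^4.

|∂B_4(5.9)| ≈ 4054.02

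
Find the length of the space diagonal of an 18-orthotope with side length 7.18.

||(7.18,7.18,...,7.18)|| = √(18)·7.18 ≈ 30.4622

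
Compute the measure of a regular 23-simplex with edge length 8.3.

For a regular n-simplex with edge a, V = (a^n / n!)·√((n+1)/2^n). With a=8.3, n=23: V ≈ 9.00663e-05.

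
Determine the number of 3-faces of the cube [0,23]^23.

f_3(23-cube) = (23 choose 3) · 2^20 = 1857028096.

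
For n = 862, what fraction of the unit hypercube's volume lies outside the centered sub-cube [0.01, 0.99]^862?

1 - (1 - 2·0.01)^862 = 1 - 0.98^862 ≈ 0.9999999727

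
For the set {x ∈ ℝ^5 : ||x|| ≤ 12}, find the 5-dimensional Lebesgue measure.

V_5(12) = π^(5/2) · (12)^5 / Γ(5/2 + 1) = 663552·π^2/5 ≈ 1.3098e+06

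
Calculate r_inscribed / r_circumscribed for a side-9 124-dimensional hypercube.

r_in = 9/2 (half the side); r_out = 9√124/2 (half the diagonal). Ratio = 1/√124 ≈ 0.0898027.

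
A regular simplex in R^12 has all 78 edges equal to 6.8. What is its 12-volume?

V = (6.8^12 / 12!) · √((12+1) / 2^12) ≈ 1.14964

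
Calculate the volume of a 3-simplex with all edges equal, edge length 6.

Volume = (√2/12) · 6³ = 25.4558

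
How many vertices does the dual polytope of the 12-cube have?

The vertices are ±e_1, ..., ±e_12, so there are 2·12 = 24.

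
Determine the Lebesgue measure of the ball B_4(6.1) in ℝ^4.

V_4(6.1) = π^(4/2) · (6.1)^4 / Γ(4/2 + 1) ≈ 6832.65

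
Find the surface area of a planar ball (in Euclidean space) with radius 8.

|∂B_2(8)| = 2πr = 2π·8 ≈ 50.2655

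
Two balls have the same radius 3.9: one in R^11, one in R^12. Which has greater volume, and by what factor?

V_11(3.9) ≈ 5.98157e+06, V_12(3.9) ≈ 1.65326e+07. The 12-ball is larger by a factor of 2.764.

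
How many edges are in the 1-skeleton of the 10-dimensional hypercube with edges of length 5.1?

An n-cube has n·2^(n-1) edges. With n = 10: 10·512 = 5120.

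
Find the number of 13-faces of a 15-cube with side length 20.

Number of 13-faces = C(15,13) · 2^(15-13) = 105 · 4 = 420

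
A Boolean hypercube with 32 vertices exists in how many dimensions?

2^n = 32 ⇒ n = log_2(32) = 5.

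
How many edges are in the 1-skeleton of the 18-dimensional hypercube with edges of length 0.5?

Number of 1-faces = C(18,1)·2^(18-1) = 18·131072 = 2359296.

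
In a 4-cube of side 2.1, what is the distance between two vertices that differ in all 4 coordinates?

The space diagonal of an n-cube of side s is s√n. Here 2.1·√4 = 4.2.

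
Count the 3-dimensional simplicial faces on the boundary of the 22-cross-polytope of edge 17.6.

Number of 3-faces = 2^(3+1) · C(22,3+1) = 16 · 7315 = 117040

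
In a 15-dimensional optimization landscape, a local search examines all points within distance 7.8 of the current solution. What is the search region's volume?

The n-ball volume is π^(n/2)·r^n/Γ(n/2+1). With n=15, r=7.8: V ≈ 9.18013e+12.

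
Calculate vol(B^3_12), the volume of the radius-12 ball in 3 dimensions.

V = 2304·π ≈ 7238.23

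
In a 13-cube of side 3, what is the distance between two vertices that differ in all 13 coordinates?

||(3,3,...,3)|| = √(13)·3 ≈ 10.8167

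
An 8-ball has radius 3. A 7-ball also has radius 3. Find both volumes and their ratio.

V_8(3) ≈ 26629.2. V_7(3) ≈ 10333.1. Ratio V_8/V_7 ≈ 2.577.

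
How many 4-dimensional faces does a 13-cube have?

Choose 4 of 13 axes to span the face (C(13,4) = 715 ways), then fix each of the remaining 9 coordinates at one of its two extreme values (2^9 = 512 ways): 715·512 = 366080.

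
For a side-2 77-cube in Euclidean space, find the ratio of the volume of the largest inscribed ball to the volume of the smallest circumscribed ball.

Volume scales as r^n, and r_in/r_out = 1/√77, giving (1/√77)^77 ≈ 2.34481e-73.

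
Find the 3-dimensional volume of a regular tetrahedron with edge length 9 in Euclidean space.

Volume = (√2/12) · 9³ = 85.9135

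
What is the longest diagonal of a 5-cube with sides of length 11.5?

Diagonal = √5 · 11.5 ≈ 25.7148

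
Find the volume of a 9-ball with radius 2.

V = 16384·π^4/945 ≈ 1688.84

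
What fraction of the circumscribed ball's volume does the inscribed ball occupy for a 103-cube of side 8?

V_in / V_out = (r_in/r_out)^103 = (1/√103)^103 = 103^(-103/2) ≈ 2.18214e-104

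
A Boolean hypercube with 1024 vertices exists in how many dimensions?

The n-cube has 2^n vertices, and 1024 = 2^10, so n = 10.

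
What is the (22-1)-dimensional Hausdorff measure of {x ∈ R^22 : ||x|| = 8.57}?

S = n·V_n(r)/r = 22·V_22(8.57)/8.57 (volume-to-surface relation), giving 6.34619e+18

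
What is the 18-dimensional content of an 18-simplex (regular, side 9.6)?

V_18 = √(19) · 9.6^18 / (18! · 2^(18/2)) ≈ 0.637746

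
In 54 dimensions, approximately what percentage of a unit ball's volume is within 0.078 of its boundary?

1 - (1-0.078)^54 ≈ 0.987541 ≈ 98.75%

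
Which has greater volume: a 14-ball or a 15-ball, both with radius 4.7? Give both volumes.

V_14(4.7) ≈ 1.53811e+09. V_15(4.7) ≈ 4.60148e+09. The 15-ball is larger.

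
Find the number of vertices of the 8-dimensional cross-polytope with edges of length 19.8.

Number of vertices = 2n = 16.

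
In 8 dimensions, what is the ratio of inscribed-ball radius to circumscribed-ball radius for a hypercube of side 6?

r_in = 6/2 (half the side); r_out = 6√8/2 (half the diagonal). Ratio = 1/√8 ≈ 0.353553.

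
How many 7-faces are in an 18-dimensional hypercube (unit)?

f_7(18-cube) = (18 choose 7) · 2^11 = 65175552.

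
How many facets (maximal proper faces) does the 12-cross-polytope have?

Number of 11-faces = 2^(11+1) · C(12,11+1) = 4096 · 1 = 4096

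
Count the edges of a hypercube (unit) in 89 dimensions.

Number of 1-faces = C(89,1)·2^(89-1) = 89·309485009821345068724781056 = 27544165874099711116505513984.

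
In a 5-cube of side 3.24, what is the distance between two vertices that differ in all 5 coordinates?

The space diagonal of an n-cube of side s is s√n. Here 3.24·√5 ≈ 7.24486.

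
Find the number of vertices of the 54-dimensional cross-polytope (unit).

The vertices are ±e_1, ..., ±e_54, so there are 2·54 = 108.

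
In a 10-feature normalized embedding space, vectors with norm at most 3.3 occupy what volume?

The n-ball volume is π^(n/2)·r^n/Γ(n/2+1). With n=10, r=3.3: V ≈ 390578.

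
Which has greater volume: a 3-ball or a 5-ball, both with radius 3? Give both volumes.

V_3(3) ≈ 113.097. V_5(3) ≈ 1279.1. The 5-ball is larger.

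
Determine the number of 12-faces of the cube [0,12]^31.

Choose 12 of 31 axes to span the face (C(31,12) = 141120525 ways), then fix each of the remaining 19 coordinates at one of its two extreme values (2^19 = 524288 ways): 141120525·524288 = 73987797811200.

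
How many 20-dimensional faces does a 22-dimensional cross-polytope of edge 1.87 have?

An n-cross-polytope has 2^(k+1)·C(n,k+1) k-faces. Here 2^21·C(22,21) = 2097152·22 = 46137344.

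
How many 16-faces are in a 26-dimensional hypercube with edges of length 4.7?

f_16(26-cube) = (26 choose 16) · 2^10 = 5439216640.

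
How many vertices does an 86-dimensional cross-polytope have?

The 86-dimensional cross-polytope has 2n = 2·86 = 172 vertices.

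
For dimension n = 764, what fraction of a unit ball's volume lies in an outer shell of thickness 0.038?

1 - (1-0.038)^764 ≈ 1 - 1.399e-13 ≈ (100 - 1.4e-11)%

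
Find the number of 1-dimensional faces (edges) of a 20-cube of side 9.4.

The 20-cube has n·2^(n-1) = 20·2^19 = 20·524288 = 10485760 edges.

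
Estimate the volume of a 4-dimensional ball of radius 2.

V_4(2) = π^(4/2) · (2)^4 / Γ(4/2 + 1) = 8·π^2 ≈ 78.9568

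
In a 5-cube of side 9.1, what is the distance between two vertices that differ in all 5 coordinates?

Diagonal = √5 · 9.1 ≈ 20.3482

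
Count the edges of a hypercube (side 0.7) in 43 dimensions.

An n-cube has n·2^(n-1) edges. With n = 43: 43·4398046511104 = 189115999977472.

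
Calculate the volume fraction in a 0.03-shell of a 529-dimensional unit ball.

Shell fraction = 1 - (1-0.03)^529 ≈ 0.9999998995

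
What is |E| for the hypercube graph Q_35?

An n-cube has n·2^(n-1) edges. With n = 35: 35·17179869184 = 601295421440.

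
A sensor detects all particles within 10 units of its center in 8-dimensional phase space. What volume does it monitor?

V_8(10) = π^(8/2) · (10)^8 / Γ(8/2 + 1) = 12500000·π^4/3 ≈ 4.05871e+08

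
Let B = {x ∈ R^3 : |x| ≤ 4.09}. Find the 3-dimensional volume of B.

Volume = π^{3/2}·(4.09)^3/Γ(5/2) ≈ 286.588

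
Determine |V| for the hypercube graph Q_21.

Each vertex is a binary string of length 21, so there are 2^21 = 2097152.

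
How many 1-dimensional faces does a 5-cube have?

Choose 1 of 5 axes to span the face (C(5,1) = 5 ways), then fix each of the remaining 4 coordinates at one of its two extreme values (2^4 = 16 ways): 5·16 = 80.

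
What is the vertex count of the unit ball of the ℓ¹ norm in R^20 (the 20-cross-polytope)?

The 20-dimensional cross-polytope has 2n = 2·20 = 40 vertices.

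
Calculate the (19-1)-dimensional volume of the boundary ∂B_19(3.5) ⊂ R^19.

The surface area of an n-ball is 2π^(n/2) r^(n-1) / Γ(n/2). For n=19, r=3.5: 232630513987207·π^9/1260230400 ≈ 5.50257e+09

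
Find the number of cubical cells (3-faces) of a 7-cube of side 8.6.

f_3(7-cube) = (7 choose 3) · 2^4 = 560.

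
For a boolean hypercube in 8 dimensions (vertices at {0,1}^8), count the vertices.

Each vertex is a binary string of length 8, so there are 2^8 = 256.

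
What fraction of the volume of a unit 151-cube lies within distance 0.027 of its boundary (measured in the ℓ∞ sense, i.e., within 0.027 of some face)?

1 - (1 - 2·0.027)^151 = 1 - 0.946^151 ≈ 0.999771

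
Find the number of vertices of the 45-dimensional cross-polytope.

Number of vertices = 2n = 90.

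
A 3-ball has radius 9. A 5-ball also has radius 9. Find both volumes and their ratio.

V_3(9) ≈ 3053.63. V_5(9) ≈ 310821. Ratio V_3/V_5 ≈ 0.009824.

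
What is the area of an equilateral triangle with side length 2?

Area = (√3/4) · 2² = 1.73205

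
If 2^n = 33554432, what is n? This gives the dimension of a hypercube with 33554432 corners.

The n-cube has 2^n vertices, and 33554432 = 2^25, so n = 25.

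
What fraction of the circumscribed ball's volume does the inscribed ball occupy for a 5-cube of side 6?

Volume scales as r^n, and r_in/r_out = 1/√5, giving (1/√5)^5 ≈ 0.0178885.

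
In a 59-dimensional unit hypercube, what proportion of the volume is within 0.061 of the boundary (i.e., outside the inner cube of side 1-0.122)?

1 - (1 - 2·0.061)^59 = 1 - 0.878^59 ≈ 0.999536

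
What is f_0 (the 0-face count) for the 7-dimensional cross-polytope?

An n-cross-polytope has 2^(k+1)·C(n,k+1) k-faces. Here 2^1·C(7,1) = 2·7 = 14.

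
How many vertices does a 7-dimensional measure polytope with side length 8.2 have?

Each vertex is a binary string of length 7, so there are 2^7 = 128.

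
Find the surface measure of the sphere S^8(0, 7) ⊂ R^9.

|∂B_9(7)| = 26353376·π^4/15 ≈ 1.71137e+08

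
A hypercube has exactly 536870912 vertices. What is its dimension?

The n-cube has 2^n vertices, and 536870912 = 2^29, so n = 29.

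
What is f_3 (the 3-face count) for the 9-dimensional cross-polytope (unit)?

f_3(9-orthoplex) = 2^4 · (9 choose 4) = 2016.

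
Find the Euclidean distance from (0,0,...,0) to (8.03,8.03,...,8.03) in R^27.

||(8.03,8.03,...,8.03)|| = √(27)·8.03 ≈ 41.7251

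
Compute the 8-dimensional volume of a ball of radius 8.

Volume = π^{8/2}·(8)^8/Γ(5) = 2097152·π^4/3 ≈ 6.80939e+07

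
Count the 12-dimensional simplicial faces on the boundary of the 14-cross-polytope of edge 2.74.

Each 12-face is the convex hull of 13 vertices, one chosen as ±e_i from each of 13 distinct axes: 2^13·C(14,13) = 114688.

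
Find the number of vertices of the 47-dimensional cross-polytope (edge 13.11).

An n-cross-polytope has 2n vertices; here n = 47, giving 94.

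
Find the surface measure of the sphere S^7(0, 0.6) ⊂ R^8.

|∂B_8(0.6)| ≈ 0.908944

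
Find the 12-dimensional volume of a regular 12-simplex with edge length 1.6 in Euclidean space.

For a regular n-simplex with edge a, V = (a^n / n!)·√((n+1)/2^n). With a=1.6, n=12: V ≈ 3.31051e-08.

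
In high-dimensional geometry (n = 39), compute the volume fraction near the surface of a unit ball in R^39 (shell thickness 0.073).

1 - (1-0.073)^39 ≈ 0.947987 ≈ 94.80%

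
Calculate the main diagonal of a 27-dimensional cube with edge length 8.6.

Diagonal = √27 · 8.6 ≈ 44.6869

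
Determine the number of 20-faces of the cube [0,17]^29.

f_20(29-cube) = (29 choose 20) · 2^9 = 5127682560.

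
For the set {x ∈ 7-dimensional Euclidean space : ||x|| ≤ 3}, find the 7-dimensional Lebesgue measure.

The n-ball volume is π^(n/2)·r^n/Γ(n/2+1). With n=7, r=3: V = 11664·π^3/35 ≈ 10333.1.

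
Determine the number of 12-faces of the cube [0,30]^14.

Choose 12 of 14 axes to span the face (C(14,12) = 91 ways), then fix each of the remaining 2 coordinates at one of its two extreme values (2^2 = 4 ways): 91·4 = 364.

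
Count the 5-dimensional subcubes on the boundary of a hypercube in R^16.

f_5(16-cube) = (16 choose 5) · 2^11 = 8945664.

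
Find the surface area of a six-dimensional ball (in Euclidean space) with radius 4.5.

|∂B_6(4.5)| = 59049·π^3/32 ≈ 57215.3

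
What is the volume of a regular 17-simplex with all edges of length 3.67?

Volume = 3.67^17 · √(18/2^17) / 17! ≈ 1.30959e-07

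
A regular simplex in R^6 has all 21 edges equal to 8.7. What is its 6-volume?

V = (8.7^6 / 6!) · √((6+1) / 2^6) ≈ 199.178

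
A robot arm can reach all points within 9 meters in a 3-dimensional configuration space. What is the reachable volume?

Volume = π^{3/2}·(9)^3/Γ(5/2) = 972·π ≈ 3053.63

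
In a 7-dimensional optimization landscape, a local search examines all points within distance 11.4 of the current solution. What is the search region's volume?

V_7(11.4) = π^(7/2) · (11.4)^7 / Γ(7/2 + 1) ≈ 1.18226e+08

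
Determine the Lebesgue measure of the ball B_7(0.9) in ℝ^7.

V_7(0.9) = π^(7/2) · (0.9)^7 / Γ(7/2 + 1) ≈ 2.25984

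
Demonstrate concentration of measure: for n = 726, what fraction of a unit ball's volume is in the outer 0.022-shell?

1 - (1-0.022)^726 ≈ 0.9999999032 ≈ 99.999990%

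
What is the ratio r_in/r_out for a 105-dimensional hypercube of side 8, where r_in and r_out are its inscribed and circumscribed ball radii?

Ratio = (s/2)/(s√105/2) = 105^(-1/2) ≈ 0.09759.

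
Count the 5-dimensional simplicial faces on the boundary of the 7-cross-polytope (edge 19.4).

Number of 5-faces = 2^(5+1) · C(7,5+1) = 64 · 7 = 448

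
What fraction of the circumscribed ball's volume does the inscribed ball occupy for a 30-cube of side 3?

V_in/V_out = n^(-n/2) = 30^(-30/2) ≈ 6.96917e-23.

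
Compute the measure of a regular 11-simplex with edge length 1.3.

V = (1.3^11 / 11!) · √((11+1) / 2^11) ≈ 3.43674e-08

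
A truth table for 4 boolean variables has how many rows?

Each vertex is a binary string of length 4, so there are 2^4 = 16.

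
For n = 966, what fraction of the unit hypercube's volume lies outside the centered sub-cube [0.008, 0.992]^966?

1 - (1 - 2·0.008)^966 = 1 - 0.984^966 ≈ 0.9999998289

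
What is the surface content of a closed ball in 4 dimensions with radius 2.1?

The surface area of an n-ball is 2π^(n/2) r^(n-1) / Γ(n/2). For n=4, r=2.1: 182.805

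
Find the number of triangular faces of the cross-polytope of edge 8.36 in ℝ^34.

Number of 2-faces = 2^(2+1) · C(34,2+1) = 8 · 5984 = 47872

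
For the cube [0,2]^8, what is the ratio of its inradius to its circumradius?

r_in / r_out = (2/2) / (2√8/2) = 1/√8 ≈ 0.353553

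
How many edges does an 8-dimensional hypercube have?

The 8-cube has n·2^(n-1) = 8·2^7 = 8·128 = 1024 edges.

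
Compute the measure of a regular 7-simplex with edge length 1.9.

V = (1.9^7 / 7!) · √((7+1) / 2^7) ≈ 0.00443389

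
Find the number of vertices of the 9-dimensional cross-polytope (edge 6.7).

The vertices are ±e_1, ..., ±e_9, so there are 2·9 = 18.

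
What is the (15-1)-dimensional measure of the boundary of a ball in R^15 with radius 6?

|∂B_15(6)| = 743008370688·π^7/5005 ≈ 4.48372e+11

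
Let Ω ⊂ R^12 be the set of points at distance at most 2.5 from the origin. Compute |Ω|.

V = 48828125·π^6/589824 ≈ 79587.9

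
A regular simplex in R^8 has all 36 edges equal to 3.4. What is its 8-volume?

Volume = 3.4^8 · √(9/2^8) / 8! ≈ 0.0830447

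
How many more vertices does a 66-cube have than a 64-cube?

The 66-cube has 2^66 = 73786976294838206464 vertices. The 64-cube has 2^64 = 18446744073709551616 vertices. Difference: 73786976294838206464 - 18446744073709551616 = 55340232221128654848.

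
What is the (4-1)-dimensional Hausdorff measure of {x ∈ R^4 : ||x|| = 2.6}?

|∂B_4(2.6)| ≈ 346.936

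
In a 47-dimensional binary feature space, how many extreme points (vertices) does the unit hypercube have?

Each vertex is a binary string of length 47, so there are 2^47 = 140737488355328.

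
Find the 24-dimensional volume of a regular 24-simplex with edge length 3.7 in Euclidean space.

V_24 = √(25) · 3.7^24 / (24! · 2^(24/2)) ≈ 8.52601e-14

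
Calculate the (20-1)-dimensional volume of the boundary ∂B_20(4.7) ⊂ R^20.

|∂B_20(4.7)| ≈ 3.03826e+12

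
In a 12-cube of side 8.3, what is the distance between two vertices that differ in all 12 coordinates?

||(8.3,8.3,...,8.3)|| = √(12)·8.3 ≈ 28.752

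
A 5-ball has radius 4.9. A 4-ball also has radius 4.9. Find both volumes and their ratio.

V_5(4.9) ≈ 14868.9. V_4(4.9) ≈ 2844.82. Ratio V_5/V_4 ≈ 5.227.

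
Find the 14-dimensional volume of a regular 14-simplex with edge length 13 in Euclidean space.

V_14 = √(15) · 13^14 / (14! · 2^(14/2)) ≈ 1366.58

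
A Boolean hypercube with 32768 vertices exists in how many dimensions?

The n-cube has 2^n vertices, and 32768 = 2^15, so n = 15.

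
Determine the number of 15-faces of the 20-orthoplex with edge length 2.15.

An n-cross-polytope has 2^(k+1)·C(n,k+1) k-faces. Here 2^16·C(20,16) = 65536·4845 = 317521920.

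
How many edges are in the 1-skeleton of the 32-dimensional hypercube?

Number of 1-faces = C(32,1)·2^(32-1) = 32·2147483648 = 68719476736.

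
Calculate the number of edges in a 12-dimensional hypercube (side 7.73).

The 12-cube has n·2^(n-1) = 12·2^11 = 12·2048 = 24576 edges.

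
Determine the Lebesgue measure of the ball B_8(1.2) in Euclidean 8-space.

The n-ball volume is π^(n/2)·r^n/Γ(n/2+1). With n=8, r=1.2: V ≈ 17.4517.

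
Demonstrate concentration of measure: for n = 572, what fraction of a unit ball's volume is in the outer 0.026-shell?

1 - (1-0.026)^572 ≈ 0.9999997144 ≈ 99.999971%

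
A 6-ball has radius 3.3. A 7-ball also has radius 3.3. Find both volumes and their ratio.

V_6(3.3) ≈ 6673.94. V_7(3.3) ≈ 20136.2. Ratio V_6/V_7 ≈ 0.3314.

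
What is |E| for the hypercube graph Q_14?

An n-cube has n·2^(n-1) edges. With n = 14: 14·8192 = 114688.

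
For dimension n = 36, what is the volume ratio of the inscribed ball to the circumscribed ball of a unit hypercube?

Volume scales as r^n, and r_in/r_out = 1/√36, giving (1/√36)^36 ≈ 9.69516e-29.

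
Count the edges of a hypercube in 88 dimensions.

Each of the 2^88 = 309485009821345068724781056 vertices has degree 88; total edges = 88·2^88/2 = 13617340432139183023890366464.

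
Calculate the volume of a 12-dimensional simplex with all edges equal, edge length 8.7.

V = (8.7^12 / 12!) · √((12+1) / 2^12) ≈ 22.1149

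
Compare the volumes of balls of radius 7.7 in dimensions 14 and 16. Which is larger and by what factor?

V_14(7.7) ≈ 1.54344e+12, V_16(7.7) ≈ 3.5936e+13. The 16-ball is larger by a factor of 23.28.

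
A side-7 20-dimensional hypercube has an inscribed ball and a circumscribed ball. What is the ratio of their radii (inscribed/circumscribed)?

Ratio = (s/2)/(s√20/2) = 20^(-1/2) ≈ 0.223607.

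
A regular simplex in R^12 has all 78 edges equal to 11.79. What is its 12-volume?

V = (11.79^12 / 12!) · √((12+1) / 2^12) ≈ 848.439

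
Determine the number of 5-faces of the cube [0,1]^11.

f_5(11-cube) = (11 choose 5) · 2^6 = 29568.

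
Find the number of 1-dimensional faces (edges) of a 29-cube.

Number of 1-faces = C(29,1)·2^(29-1) = 29·268435456 = 7784628224.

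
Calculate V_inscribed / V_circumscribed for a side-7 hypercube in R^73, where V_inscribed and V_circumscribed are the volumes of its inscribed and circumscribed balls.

V_in/V_out = n^(-n/2) = 73^(-73/2) ≈ 9.74351e-69.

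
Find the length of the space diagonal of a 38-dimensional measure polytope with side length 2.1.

The space diagonal of an n-cube of side s is s√n. Here 2.1·√38 ≈ 12.9453.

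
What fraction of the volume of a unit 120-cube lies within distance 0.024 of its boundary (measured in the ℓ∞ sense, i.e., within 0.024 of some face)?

Shell fraction = 1 - (1-0.048)^120 ≈ 0.997268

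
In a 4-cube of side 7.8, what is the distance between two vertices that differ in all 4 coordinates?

The space diagonal of an n-cube of side s is s√n. Here 7.8·√4 = 15.6.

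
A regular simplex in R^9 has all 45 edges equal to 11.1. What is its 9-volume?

V = (11.1^9 / 9!) · √((9+1) / 2^9) ≈ 985.165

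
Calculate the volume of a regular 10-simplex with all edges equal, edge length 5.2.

V = (5.2^10 / 10!) · √((10+1) / 2^10) ≈ 0.412873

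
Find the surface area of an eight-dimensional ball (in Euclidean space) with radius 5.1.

S = n·V_n(r)/r = 8·V_8(5.1)/5.1 (volume-to-surface relation), giving 2.91387e+06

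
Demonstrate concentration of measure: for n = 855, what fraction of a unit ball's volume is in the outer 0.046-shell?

1 - (1-0.046)^855 ≈ 1 - 3.265e-18 ≈ 100.000000%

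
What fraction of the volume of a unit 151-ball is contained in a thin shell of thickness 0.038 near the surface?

V(inner)/V(outer) = ((1-0.038)/1)^151 ≈ 0.00288, so the shell fraction is 0.99712.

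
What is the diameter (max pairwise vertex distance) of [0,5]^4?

Diagonal = √4 · 5 = 10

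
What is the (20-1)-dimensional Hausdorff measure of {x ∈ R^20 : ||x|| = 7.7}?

|∂B_20(7.7)| ≈ 3.59823e+16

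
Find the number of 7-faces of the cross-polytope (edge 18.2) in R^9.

An n-cross-polytope has 2^(k+1)·C(n,k+1) k-faces. Here 2^8·C(9,8) = 256·9 = 2304.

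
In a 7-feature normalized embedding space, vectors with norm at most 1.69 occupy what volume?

The n-ball volume is π^(n/2)·r^n/Γ(n/2+1). With n=7, r=1.69: V ≈ 186.032.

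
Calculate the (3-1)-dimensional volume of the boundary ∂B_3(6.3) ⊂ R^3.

S = n·V_n(r)/r = 3·V_3(6.3)/6.3 (volume-to-surface relation), giving 4πr² = 4π·(6.3)² ≈ 498.759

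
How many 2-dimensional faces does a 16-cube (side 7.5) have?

Number of 2-faces = C(16,2) · 2^(16-2) = 120 · 16384 = 1966080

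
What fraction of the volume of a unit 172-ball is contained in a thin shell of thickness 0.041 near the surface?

V(inner)/V(outer) = ((1-0.041)/1)^172 ≈ 0.0007461, so the shell fraction is 0.999254.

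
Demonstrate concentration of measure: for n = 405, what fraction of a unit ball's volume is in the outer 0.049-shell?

1 - (1-0.049)^405 ≈ 0.9999999985 ≈ (100 - 1.46e-07)%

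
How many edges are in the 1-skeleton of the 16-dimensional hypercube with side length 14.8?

Each of the 2^16 = 65536 vertices has degree 16; total edges = 16·2^16/2 = 524288.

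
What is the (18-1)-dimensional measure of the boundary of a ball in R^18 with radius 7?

|∂B_18(7)| = 33232930569601·π^9/2880 ≈ 3.43974e+14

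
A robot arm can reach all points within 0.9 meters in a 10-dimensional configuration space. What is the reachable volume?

The n-ball volume is π^(n/2)·r^n/Γ(n/2+1). With n=10, r=0.9: V ≈ 0.889187.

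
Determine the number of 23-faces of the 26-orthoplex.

Number of 23-faces = 2^(23+1) · C(26,23+1) = 16777216 · 325 = 5452595200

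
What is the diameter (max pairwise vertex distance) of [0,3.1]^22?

The space diagonal of an n-cube of side s is s√n. Here 3.1·√22 ≈ 14.5403.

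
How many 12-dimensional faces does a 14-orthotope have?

f_12(14-cube) = (14 choose 12) · 2^2 = 364.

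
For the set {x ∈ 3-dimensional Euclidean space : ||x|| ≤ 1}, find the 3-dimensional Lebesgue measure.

V = 4·π/3 ≈ 4.18879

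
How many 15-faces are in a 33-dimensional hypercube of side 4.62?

An n-cube has C(n,k)·2^(n-k) k-faces. Here C(33,15)·2^18 = 1037158320·262144 = 271884830638080.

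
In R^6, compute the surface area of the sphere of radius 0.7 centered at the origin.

The surface area of an n-ball is 2π^(n/2) r^(n-1) / Γ(n/2). For n=6, r=0.7: 5.21122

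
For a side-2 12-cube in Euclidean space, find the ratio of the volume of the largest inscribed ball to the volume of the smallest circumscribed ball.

V_in/V_out = n^(-n/2) = 12^(-12/2) ≈ 3.34898e-07.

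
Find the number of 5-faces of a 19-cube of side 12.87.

f_5(19-cube) = (19 choose 5) · 2^14 = 190513152.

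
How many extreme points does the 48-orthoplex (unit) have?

An n-cross-polytope has 2n vertices; here n = 48, giving 96.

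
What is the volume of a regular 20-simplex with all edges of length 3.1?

Volume = 3.1^20 · √(21/2^20) / 20! ≈ 1.23572e-11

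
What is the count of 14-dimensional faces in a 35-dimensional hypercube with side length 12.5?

f_14(35-cube) = (35 choose 14) · 2^21 = 4865307495628800.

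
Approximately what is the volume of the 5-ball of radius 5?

Volume = π^{5/2}·(5)^5/Γ(7/2) = 5000·π^2/3 ≈ 16449.3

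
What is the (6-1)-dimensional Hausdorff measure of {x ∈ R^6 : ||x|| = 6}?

S_6(6) = 2·π^(6/2)·(6)^5 / Γ(6/2) = 7776·π^3 ≈ 241105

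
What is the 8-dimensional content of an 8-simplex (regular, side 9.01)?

For a regular n-simplex with edge a, V = (a^n / n!)·√((n+1)/2^n). With a=9.01, n=8: V ≈ 201.966.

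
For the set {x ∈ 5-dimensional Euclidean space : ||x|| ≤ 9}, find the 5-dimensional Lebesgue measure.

Volume = π^{5/2}·(9)^5/Γ(7/2) = 157464·π^2/5 ≈ 310821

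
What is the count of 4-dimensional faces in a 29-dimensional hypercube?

f_4(29-cube) = (29 choose 4) · 2^25 = 796951314432.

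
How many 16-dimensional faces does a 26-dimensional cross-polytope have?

Number of 16-faces = 2^(16+1) · C(26,16+1) = 131072 · 3124550 = 409541017600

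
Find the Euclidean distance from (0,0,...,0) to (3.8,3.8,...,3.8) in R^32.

The space diagonal of an n-cube of side s is s√n. Here 3.8·√32 ≈ 21.496.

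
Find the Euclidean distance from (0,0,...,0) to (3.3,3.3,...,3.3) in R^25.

d = √(3.3² + 3.3² + ... + 3.3²) [25 terms] = √(25·3.3²) = 3.3√25 = 16.5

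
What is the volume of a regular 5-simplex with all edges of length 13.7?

V = (13.7^5 / 5!) · √((5+1) / 2^5) ≈ 1741.49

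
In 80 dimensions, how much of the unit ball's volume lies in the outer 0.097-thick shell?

Shell fraction = 1 - (1-0.097)^80 ≈ 0.999715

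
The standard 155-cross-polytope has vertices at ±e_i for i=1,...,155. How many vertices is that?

The vertices are ±e_1, ..., ±e_155, so there are 2·155 = 310.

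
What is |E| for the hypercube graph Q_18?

Number of 1-faces = C(18,1)·2^(18-1) = 18·131072 = 2359296.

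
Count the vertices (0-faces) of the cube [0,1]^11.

Each vertex is a binary string of length 11, so there are 2^11 = 2048.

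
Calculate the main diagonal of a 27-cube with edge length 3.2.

Diagonal = √27 · 3.2 ≈ 16.6277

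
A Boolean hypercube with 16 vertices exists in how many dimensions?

2^n = 16 ⇒ n = log_2(16) = 4.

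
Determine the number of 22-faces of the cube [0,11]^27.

Number of 22-faces = C(27,22) · 2^(27-22) = 80730 · 32 = 2583360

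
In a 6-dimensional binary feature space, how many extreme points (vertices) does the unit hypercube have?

Each vertex is a binary string of length 6, so there are 2^6 = 64.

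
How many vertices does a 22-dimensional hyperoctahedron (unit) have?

Number of 0-faces = 2^(0+1) · C(22,0+1) = 2 · 22 = 44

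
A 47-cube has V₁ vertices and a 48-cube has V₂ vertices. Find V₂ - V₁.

V₁ = 2^47 = 140737488355328. V₂ = 2^48 = 281474976710656. V₂ - V₁ = 140737488355328.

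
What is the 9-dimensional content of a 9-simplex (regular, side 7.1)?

V = (7.1^9 / 9!) · √((9+1) / 2^9) ≈ 17.6574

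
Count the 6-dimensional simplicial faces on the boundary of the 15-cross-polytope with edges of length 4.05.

f_6(15-orthoplex) = 2^7 · (15 choose 7) = 823680.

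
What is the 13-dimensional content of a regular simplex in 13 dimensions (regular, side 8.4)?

Volume = 8.4^13 · √(14/2^13) / 13! ≈ 6.88208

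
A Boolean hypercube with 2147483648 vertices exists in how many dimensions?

2^n = 2147483648 ⇒ n = log_2(2147483648) = 31.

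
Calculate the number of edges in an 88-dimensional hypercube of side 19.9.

The 88-cube has n·2^(n-1) = 88·2^87 = 88·154742504910672534362390528 = 13617340432139183023890366464 edges.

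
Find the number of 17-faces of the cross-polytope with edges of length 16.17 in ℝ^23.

An n-cross-polytope has 2^(k+1)·C(n,k+1) k-faces. Here 2^18·C(23,18) = 262144·33649 = 8820883456.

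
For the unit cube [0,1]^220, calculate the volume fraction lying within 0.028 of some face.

1 - (1 - 2·0.028)^220 = 1 - 0.944^220 ≈ 0.9999968823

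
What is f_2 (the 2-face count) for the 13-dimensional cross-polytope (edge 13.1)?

An n-cross-polytope has 2^(k+1)·C(n,k+1) k-faces. Here 2^3·C(13,3) = 8·286 = 2288.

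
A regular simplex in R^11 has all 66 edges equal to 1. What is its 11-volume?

Volume = 1^11 · √(12/2^11) / 11! ≈ 1.91765e-09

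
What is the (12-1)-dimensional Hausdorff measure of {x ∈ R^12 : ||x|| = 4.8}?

The surface area of an n-ball is 2π^(n/2) r^(n-1) / Γ(n/2). For n=12, r=4.8: 4.99346e+08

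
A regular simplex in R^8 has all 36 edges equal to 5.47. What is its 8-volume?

Volume = 5.47^8 · √(9/2^8) / 8! ≈ 3.72717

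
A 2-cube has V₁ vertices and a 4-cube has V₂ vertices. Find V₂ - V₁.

V₁ = 2^2 = 4. V₂ = 2^4 = 16. V₂ - V₁ = 12.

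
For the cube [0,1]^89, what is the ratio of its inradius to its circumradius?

r_in / r_out = (1/2) / (1√89/2) = 1/√89 ≈ 0.106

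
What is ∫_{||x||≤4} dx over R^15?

The n-ball volume is π^(n/2)·r^n/Γ(n/2+1). With n=15, r=4: V = 274877906944·π^7/2027025 ≈ 4.09572e+08.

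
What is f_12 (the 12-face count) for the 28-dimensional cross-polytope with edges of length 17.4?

Each 12-face is the convex hull of 13 vertices, one chosen as ±e_i from each of 13 distinct axes: 2^13·C(28,13) = 306726174720.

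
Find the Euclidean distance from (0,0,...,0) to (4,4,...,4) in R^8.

The space diagonal of an n-cube of side s is s√n. Here 4·√8 ≈ 11.3137.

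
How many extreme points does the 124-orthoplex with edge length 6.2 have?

The vertices are ±e_1, ..., ±e_124, so there are 2·124 = 248.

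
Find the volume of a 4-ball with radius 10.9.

The n-ball volume is π^(n/2)·r^n/Γ(n/2+1). With n=4, r=10.9: V ≈ 69658.8.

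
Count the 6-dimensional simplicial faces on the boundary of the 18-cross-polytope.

An n-cross-polytope has 2^(k+1)·C(n,k+1) k-faces. Here 2^7·C(18,7) = 128·31824 = 4073472.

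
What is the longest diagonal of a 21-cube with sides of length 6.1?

The space diagonal of an n-cube of side s is s√n. Here 6.1·√21 ≈ 27.9537.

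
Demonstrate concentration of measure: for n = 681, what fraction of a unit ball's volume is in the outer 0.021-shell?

1 - (1-0.021)^681 ≈ 0.9999994715 ≈ 99.999947%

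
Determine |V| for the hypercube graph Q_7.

Number of vertices = 2^7 = 128.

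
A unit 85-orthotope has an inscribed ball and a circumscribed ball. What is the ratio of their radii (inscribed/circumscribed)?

r_in / r_out = (1/2) / (1√85/2) = 1/√85 ≈ 0.108465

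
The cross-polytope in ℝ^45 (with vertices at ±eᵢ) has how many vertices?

The vertices are ±e_1, ..., ±e_45, so there are 2·45 = 90.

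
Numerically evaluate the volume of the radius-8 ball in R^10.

V_10(8) = π^(10/2) · (8)^10 / Γ(10/2 + 1) = 134217728·π^5/15 ≈ 2.73822e+09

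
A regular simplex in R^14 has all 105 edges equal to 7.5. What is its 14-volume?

V_14 = √(15) · 7.5^14 / (14! · 2^(14/2)) ≈ 0.618422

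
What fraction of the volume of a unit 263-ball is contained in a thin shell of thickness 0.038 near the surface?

1 - (1-0.038)^263 ≈ 0.999962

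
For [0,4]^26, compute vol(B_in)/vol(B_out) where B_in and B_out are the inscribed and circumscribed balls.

Volume scales as r^n, and r_in/r_out = 1/√26, giving (1/√26)^26 ≈ 4.03038e-19.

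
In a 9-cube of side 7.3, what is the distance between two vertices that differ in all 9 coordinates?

d = √(7.3² + 7.3² + ... + 7.3²) [9 terms] = √(9·7.3²) = 7.3√9 = 21.9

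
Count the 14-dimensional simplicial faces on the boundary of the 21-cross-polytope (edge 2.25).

An n-cross-polytope has 2^(k+1)·C(n,k+1) k-faces. Here 2^15·C(21,15) = 32768·54264 = 1778122752.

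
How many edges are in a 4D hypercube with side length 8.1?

Number of 1-faces = C(4,1) · 2^(4-1) = 4 · 8 = 32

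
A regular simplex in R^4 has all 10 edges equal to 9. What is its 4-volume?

V_4 = √(5) · 9^4 / (4! · 2^(4/2)) ≈ 152.821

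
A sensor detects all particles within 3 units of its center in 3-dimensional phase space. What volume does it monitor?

Volume = π^{3/2}·(3)^3/Γ(5/2) = 36·π ≈ 113.097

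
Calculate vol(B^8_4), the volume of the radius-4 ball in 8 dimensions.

V_8(4) = π^(8/2) · (4)^8 / Γ(8/2 + 1) = 8192·π^4/3 ≈ 265992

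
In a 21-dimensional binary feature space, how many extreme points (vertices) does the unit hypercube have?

An n-cube has 2^n vertices; for n = 21 that is 2^21 = 2097152.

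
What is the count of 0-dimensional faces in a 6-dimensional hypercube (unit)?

An n-cube has C(n,k)·2^(n-k) k-faces. Here C(6,0)·2^6 = 1·64 = 64.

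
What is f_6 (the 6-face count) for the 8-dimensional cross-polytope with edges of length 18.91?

An n-cross-polytope has 2^(k+1)·C(n,k+1) k-faces. Here 2^7·C(8,7) = 128·8 = 1024.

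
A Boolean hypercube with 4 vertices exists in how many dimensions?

The n-cube has 2^n vertices, and 4 = 2^2, so n = 2.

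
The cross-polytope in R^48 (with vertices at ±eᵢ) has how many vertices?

An n-cross-polytope has 2n vertices; here n = 48, giving 96.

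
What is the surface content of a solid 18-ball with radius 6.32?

|∂B_18(6.32)| ≈ 6.05409e+13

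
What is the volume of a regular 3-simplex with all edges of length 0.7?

Volume = (√2/12) · 0.7³ = 0.0404229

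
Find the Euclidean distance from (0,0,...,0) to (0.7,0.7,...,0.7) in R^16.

||(0.7,0.7,...,0.7)|| = √(16)·0.7 = 2.8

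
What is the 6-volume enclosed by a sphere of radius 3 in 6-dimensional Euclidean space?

V_6(3) = π^(6/2) · (3)^6 / Γ(6/2 + 1) = 243·π^3/2 ≈ 3767.26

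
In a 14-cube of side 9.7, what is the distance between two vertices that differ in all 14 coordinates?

d = √(9.7² + 9.7² + ... + 9.7²) [14 terms] = √(14·9.7²) = 9.7√14 ≈ 36.2941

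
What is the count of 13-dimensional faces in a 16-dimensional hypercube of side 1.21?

An n-cube has C(n,k)·2^(n-k) k-faces. Here C(16,13)·2^3 = 560·8 = 4480.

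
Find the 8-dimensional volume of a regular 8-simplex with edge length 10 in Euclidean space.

V_8 = √(9) · 10^8 / (8! · 2^(8/2)) ≈ 465.03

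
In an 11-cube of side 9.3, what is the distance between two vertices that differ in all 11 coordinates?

The space diagonal of an n-cube of side s is s√n. Here 9.3·√11 ≈ 30.8446.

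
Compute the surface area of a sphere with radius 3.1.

|∂B_3(3.1)| = 4πr² = 4π·(3.1)² ≈ 120.763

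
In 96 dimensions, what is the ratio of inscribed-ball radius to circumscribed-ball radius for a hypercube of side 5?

Ratio = (s/2)/(s√96/2) = 96^(-1/2) ≈ 0.102062.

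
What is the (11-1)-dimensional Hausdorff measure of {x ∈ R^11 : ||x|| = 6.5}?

|∂B_11(6.5)| = 137858491849·π^5/15120 ≈ 2.79017e+09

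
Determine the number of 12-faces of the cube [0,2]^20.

Choose 12 of 20 axes to span the face (C(20,12) = 125970 ways), then fix each of the remaining 8 coordinates at one of its two extreme values (2^8 = 256 ways): 125970·256 = 32248320.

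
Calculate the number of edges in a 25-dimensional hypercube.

The 25-cube has n·2^(n-1) = 25·2^24 = 25·16777216 = 419430400 edges.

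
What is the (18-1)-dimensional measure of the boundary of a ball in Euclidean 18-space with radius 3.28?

|∂B_18(3.28)| ≈ 8.7039e+08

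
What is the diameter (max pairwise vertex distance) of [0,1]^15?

The space diagonal of an n-cube of side s is s√n. Here 1·√15 ≈ 3.87298.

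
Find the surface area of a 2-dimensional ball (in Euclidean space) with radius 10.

|∂B_2(10)| = 2πr = 2π·10 ≈ 62.8319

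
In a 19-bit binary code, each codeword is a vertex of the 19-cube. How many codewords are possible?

An n-cube has 2^n vertices; for n = 19 that is 2^19 = 524288.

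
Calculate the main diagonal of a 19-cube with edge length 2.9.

Diagonal = √19 · 2.9 ≈ 12.6408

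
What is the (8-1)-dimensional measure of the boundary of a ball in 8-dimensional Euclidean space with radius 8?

S_8(8) = 2·π^(8/2)·(8)^7 / Γ(8/2) = 2097152·π^4/3 ≈ 6.80939e+07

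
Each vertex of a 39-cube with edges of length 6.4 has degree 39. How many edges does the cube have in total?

Number of 1-faces = C(39,1)·2^(39-1) = 39·274877906944 = 10720238370816.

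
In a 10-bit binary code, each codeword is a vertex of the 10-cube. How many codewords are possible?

An n-cube has 2^n vertices; for n = 10 that is 2^10 = 1024.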